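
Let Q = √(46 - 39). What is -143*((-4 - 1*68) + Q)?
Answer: 10296 - 143*√7 ≈ 9917.7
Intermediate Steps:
Q = √7 ≈ 2.6458
-143*((-4 - 1*68) + Q) = -143*((-4 - 1*68) + √7) = -143*((-4 - 68) + √7) = -143*(-72 + √7) = 10296 - 143*√7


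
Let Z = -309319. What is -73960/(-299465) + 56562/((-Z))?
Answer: 7963114514/18526042867 ≈ 0.42983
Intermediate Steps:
-73960/(-299465) + 56562/((-Z)) = -73960/(-299465) + 56562/((-1*(-309319))) = -73960*(-1/299465) + 56562/309319 = 14792/59893 + 56562*(1/309319) = 14792/59893 + 56562/309319 = 7963114514/18526042867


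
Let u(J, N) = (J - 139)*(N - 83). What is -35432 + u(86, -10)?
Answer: -30503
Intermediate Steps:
u(J, N) = (-139 + J)*(-83 + N)
-35432 + u(86, -10) = -35432 + (11537 - 139*(-10) - 83*86 + 86*(-10)) = -35432 + (11537 + 1390 - 7138 - 860) = -35432 + 4929 = -30503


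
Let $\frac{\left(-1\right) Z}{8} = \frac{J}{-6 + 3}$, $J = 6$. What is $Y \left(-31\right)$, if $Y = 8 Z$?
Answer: $-3968$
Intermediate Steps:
$Z = 16$ ($Z = - 8 \frac{6}{-6 + 3} = - 8 \frac{6}{-3} = - 8 \cdot 6 \left(- \frac{1}{3}\right) = \left(-8\right) \left(-2\right) = 16$)
$Y = 128$ ($Y = 8 \cdot 16 = 128$)
$Y \left(-31\right) = 128 \left(-31\right) = -3968$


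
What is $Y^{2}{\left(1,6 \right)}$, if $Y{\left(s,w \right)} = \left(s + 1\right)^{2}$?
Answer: $16$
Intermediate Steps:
$Y{\left(s,w \right)} = \left(1 + s\right)^{2}$
$Y^{2}{\left(1,6 \right)} = \left(\left(1 + 1\right)^{2}\right)^{2} = \left(2^{2}\right)^{2} = 4^{2} = 16$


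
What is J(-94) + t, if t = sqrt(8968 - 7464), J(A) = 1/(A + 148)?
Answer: 1/54 + 4*sqrt(94) ≈ 38.800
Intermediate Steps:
J(A) = 1/(148 + A)
t = 4*sqrt(94) (t = sqrt(1504) = 4*sqrt(94) ≈ 38.781)
J(-94) + t = 1/(148 - 94) + 4*sqrt(94) = 1/54 + 4*sqrt(94)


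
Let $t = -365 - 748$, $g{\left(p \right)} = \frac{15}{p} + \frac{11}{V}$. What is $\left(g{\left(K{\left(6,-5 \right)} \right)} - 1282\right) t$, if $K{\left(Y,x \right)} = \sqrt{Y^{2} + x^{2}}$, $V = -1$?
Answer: $1439109 - \frac{16695 \sqrt{61}}{61} \approx 1.437 \cdot 10^{6}$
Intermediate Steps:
$g{\left(p \right)} = -11 + \frac{15}{p}$ ($g{\left(p \right)} = \frac{15}{p} + \frac{11}{-1} = \frac{15}{p} + 11 \left(-1\right) = \frac{15}{p} - 11 = -11 + \frac{15}{p}$)
$t = -1113$ ($t = -365 - 748 = -1113$)
$\left(g{\left(K{\left(6,-5 \right)} \right)} - 1282\right) t = \left(\left(-11 + \frac{15}{\sqrt{6^{2} + \left(-5\right)^{2}}}\right) - 1282\right) \left(-1113\right) = \left(\left(-11 + \frac{15}{\sqrt{36 + 25}}\right) - 1282\right) \left(-1113\right) = \left(\left(-11 + \frac{15}{\sqrt{61}}\right) - 1282\right) \left(-1113\right) = \left(\left(-11 + 15 \frac{\sqrt{61}}{61}\right) - 1282\right) \left(-1113\right) = \left(\left(-11 + \frac{15 \sqrt{61}}{61}\right) - 1282\right) \left(-1113\right) = \left(-1293 + \frac{15 \sqrt{61}}{61}\right) \left(-1113\right) = 1439109 - \frac{16695 \sqrt{61}}{61}$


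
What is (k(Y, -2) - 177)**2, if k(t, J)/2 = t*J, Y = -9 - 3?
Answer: 16641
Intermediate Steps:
Y = -12
k(t, J) = 2*J*t (k(t, J) = 2*(t*J) = 2*(J*t) = 2*J*t)
(k(Y, -2) - 177)**2 = (2*(-2)*(-12) - 177)**2 = (48 - 177)**2 = (-129)**2 = 16641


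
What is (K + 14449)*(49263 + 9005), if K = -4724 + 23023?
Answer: 1908160464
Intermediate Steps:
K = 18299
(K + 14449)*(49263 + 9005) = (18299 + 14449)*(49263 + 9005) = 32748*58268 = 1908160464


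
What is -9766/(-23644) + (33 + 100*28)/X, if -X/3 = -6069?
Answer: 476251/837522 ≈ 0.56864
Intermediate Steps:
X = 18207 (X = -3*(-6069) = 18207)
-9766/(-23644) + (33 + 100*28)/X = -9766/(-23644) + (33 + 100*28)/18207 = -9766*(-1/23644) + (33 + 2800)*(1/18207) = 19/46 + 2833*(1/18207) = 19/46 + 2833/18207 = 476251/837522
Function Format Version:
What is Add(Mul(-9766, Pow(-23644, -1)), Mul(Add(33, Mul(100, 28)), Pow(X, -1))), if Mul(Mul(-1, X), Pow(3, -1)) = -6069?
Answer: Rational(476251, 837522) ≈ 0.56864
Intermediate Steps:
X = 18207 (X = Mul(-3, -6069) = 18207)
Add(Mul(-9766, Pow(-23644, -1)), Mul(Add(33, Mul(100, 28)), Pow(X, -1))) = Add(Mul(-9766, Pow(-23644, -1)), Mul(Add(33, Mul(100, 28)), Pow(18207, -1))) = Add(Mul(-9766, Rational(-1, 23644)), Mul(Add(33, 2800), Rational(1, 18207))) = Add(Rational(19, 46), Mul(2833, Rational(1, 18207))) = Add(Rational(19, 46), Rational(2833, 18207)) = Rational(476251, 837522)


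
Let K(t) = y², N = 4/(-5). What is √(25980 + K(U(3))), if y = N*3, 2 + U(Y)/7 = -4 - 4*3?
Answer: 2*√162411/5 ≈ 161.20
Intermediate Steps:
N = -⅘ (N = 4*(-⅕) = -⅘ ≈ -0.80000)
U(Y) = -126 (U(Y) = -14 + 7*(-4 - 4*3) = -14 + 7*(-4 - 12) = -14 + 7*(-16) = -14 - 112 = -126)
y = -12/5 (y = -⅘*3 = -12/5 ≈ -2.4000)
K(t) = 144/25 (K(t) = (-12/5)² = 144/25)
√(25980 + K(U(3))) = √(25980 + 144/25) = √(649644/25) = 2*√162411/5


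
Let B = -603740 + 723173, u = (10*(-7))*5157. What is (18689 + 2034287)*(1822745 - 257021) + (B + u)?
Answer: 3214393553067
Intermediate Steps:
u = -360990 (u = -70*5157 = -360990)
B = 119433
(18689 + 2034287)*(1822745 - 257021) + (B + u) = (18689 + 2034287)*(1822745 - 257021) + (119433 - 360990) = 2052976*1565724 - 241557 = 3214393794624 - 241557 = 3214393553067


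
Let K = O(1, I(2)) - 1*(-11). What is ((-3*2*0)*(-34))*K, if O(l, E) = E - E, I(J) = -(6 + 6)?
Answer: 0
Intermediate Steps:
I(J) = -12 (I(J) = -1*12 = -12)
O(l, E) = 0
K = 11 (K = 0 - 1*(-11) = 0 + 11 = 11)
((-3*2*0)*(-34))*K = ((-3*2*0)*(-34))*11 = (-6*0*(-34))*11 = (0*(-34))*11 = 0*11 = 0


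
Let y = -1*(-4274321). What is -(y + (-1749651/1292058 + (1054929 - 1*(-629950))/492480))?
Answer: -50366780617958873/11783568960 ≈ -4.2743e+6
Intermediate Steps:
y = 4274321
-(y + (-1749651/1292058 + (1054929 - 1*(-629950))/492480)) = -(4274321 + (-1749651/1292058 + (1054929 - 1*(-629950))/492480)) = -(4274321 + (-1749651*1/1292058 + (1054929 + 629950)*(1/492480))) = -(4274321 + (-583217/430686 + 1684879*(1/492480))) = -(4274321 + (-583217/430686 + 1684879/492480)) = -(4274321 + 24357282713/11783568960) = -1*50366780617958873/11783568960 = -50366780617958873/11783568960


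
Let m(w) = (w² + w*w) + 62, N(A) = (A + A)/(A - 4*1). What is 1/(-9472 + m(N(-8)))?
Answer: -9/84658 ≈ -0.00010631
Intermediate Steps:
N(A) = 2*A/(-4 + A) (N(A) = (2*A)/(A - 4) = (2*A)/(-4 + A) = 2*A/(-4 + A))
m(w) = 62 + 2*w² (m(w) = (w² + w²) + 62 = 2*w² + 62 = 62 + 2*w²)
1/(-9472 + m(N(-8))) = 1/(-9472 + (62 + 2*(2*(-8)/(-4 - 8))²)) = 1/(-9472 + (62 + 2*(2*(-8)/(-12))²)) = 1/(-9472 + (62 + 2*(2*(-8)*(-1/12))²)) = 1/(-9472 + (62 + 2*(4/3)²)) = 1/(-9472 + (62 + 2*(16/9))) = 1/(-9472 + (62 + 32/9)) = 1/(-9472 + 590/9) = 1/(-84658/9) = -9/84658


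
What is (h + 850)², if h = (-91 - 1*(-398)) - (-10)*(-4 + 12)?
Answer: 1530169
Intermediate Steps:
h = 387 (h = (-91 + 398) - (-10)*8 = 307 - 1*(-80) = 307 + 80 = 387)
(h + 850)² = (387 + 850)² = 1237² = 1530169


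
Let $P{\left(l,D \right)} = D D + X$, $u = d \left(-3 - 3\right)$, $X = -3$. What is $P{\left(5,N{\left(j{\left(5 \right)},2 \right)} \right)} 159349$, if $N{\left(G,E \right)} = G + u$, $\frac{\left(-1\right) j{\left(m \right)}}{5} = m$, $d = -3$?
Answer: $7330054$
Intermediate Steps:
$j{\left(m \right)} = - 5 m$
$u = 18$ ($u = - 3 \left(-3 - 3\right) = \left(-3\right) \left(-6\right) = 18$)
$N{\left(G,E \right)} = 18 + G$ ($N{\left(G,E \right)} = G + 18 = 18 + G$)
$P{\left(l,D \right)} = -3 + D^{2}$ ($P{\left(l,D \right)} = D D - 3 = D^{2} - 3 = -3 + D^{2}$)
$P{\left(5,N{\left(j{\left(5 \right)},2 \right)} \right)} 159349 = \left(-3 + \left(18 - 25\right)^{2}\right) 159349 = \left(-3 + \left(-7\right)^{2}\right) 159349 = \left(-3 + 49\right) 159349 = 46 \cdot 159349 = 7330054$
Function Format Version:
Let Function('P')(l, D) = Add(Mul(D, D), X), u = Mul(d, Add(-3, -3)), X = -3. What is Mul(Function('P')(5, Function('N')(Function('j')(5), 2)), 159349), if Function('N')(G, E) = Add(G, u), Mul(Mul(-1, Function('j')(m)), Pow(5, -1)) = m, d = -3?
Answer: 7330054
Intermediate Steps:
Function('j')(m) = Mul(-5, m)
u = 18 (u = Mul(-3, Add(-3, -3)) = Mul(-3, -6) = 18)
Function('N')(G, E) = Add(18, G) (Function('N')(G, E) = Add(G, 18) = Add(18, G))
Function('P')(l, D) = Add(-3, Pow(D, 2)) (Function('P')(l, D) = Add(Mul(D, D), -3) = Add(Pow(D, 2), -3) = Add(-3, Pow(D, 2)))
Mul(Function('P')(5, Function('N')(Function('j')(5), 2)), 159349) = Mul(Add(-3, Pow(Add(18, Mul(-5, 5)), 2)), 159349) = Mul(Add(-3, Pow(Add(18, -25), 2)), 159349) = Mul(Add(-3, Pow(-7, 2)), 159349) = Mul(Add(-3, 49), 159349) = Mul(46, 159349) = 7330054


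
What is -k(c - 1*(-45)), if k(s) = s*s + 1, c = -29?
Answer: -257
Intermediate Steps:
k(s) = 1 + s² (k(s) = s² + 1 = 1 + s²)
-k(c - 1*(-45)) = -(1 + (-29 - 1*(-45))²) = -(1 + (-29 + 45)²) = -(1 + 16²) = -(1 + 256) = -1*257 = -257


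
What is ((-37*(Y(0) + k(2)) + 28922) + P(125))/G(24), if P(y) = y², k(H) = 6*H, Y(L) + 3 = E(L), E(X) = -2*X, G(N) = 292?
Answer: 22107/146 ≈ 151.42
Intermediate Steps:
Y(L) = -3 - 2*L
((-37*(Y(0) + k(2)) + 28922) + P(125))/G(24) = ((-37*((-3 - 2*0) + 6*2) + 28922) + 125²)/292 = ((-37*((-3 + 0) + 12) + 28922) + 15625)*(1/292) = ((-37*(-3 + 12) + 28922) + 15625)*(1/292) = ((-37*9 + 28922) + 15625)*(1/292) = ((-333 + 28922) + 15625)*(1/292) = (28589 + 15625)*(1/292) = 44214*(1/292) = 22107/146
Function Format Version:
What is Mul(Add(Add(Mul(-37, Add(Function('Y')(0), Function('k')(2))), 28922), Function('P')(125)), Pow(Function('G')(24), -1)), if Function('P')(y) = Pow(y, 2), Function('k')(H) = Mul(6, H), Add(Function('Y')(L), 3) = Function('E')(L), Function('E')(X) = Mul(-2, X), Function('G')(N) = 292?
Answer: Rational(22107, 146) ≈ 151.42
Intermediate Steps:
Function('Y')(L) = Add(-3, Mul(-2, L))
Mul(Add(Add(Mul(-37, Add(Function('Y')(0), Function('k')(2))), 28922), Function('P')(125)), Pow(Function('G')(24), -1)) = Mul(Add(Add(Mul(-37, Add(Add(-3, Mul(-2, 0)), Mul(6, 2))), 28922), Pow(125, 2)), Pow(292, -1)) = Mul(Add(Add(Mul(-37, Add(Add(-3, 0), 12)), 28922), 15625), Rational(1, 292)) = Mul(Add(Add(Mul(-37, Add(-3, 12)), 28922), 15625), Rational(1, 292)) = Mul(Add(Add(Mul(-37, 9), 28922), 15625), Rational(1, 292)) = Mul(Add(Add(-333, 28922), 15625), Rational(1, 292)) = Mul(Add(28589, 15625), Rational(1, 292)) = Mul(44214, Rational(1, 292)) = Rational(22107, 146)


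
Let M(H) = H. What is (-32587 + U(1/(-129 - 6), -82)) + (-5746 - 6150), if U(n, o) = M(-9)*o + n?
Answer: -5905576/135 ≈ -43745.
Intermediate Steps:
U(n, o) = n - 9*o (U(n, o) = -9*o + n = n - 9*o)
(-32587 + U(1/(-129 - 6), -82)) + (-5746 - 6150) = (-32587 + (1/(-129 - 6) - 9*(-82))) + (-5746 - 6150) = (-32587 + (1/(-135) + 738)) - 11896 = (-32587 + (-1/135 + 738)) - 11896 = (-32587 + 99629/135) - 11896 = -4299616/135 - 11896 = -5905576/135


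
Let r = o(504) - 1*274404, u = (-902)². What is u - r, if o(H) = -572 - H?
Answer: 1089084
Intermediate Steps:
u = 813604
r = -275480 (r = (-572 - 1*504) - 1*274404 = (-572 - 504) - 274404 = -1076 - 274404 = -275480)
u - r = 813604 - 1*(-275480) = 813604 + 275480 = 1089084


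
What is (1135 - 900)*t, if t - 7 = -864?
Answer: -201395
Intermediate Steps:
t = -857 (t = 7 - 864 = -857)
(1135 - 900)*t = (1135 - 900)*(-857) = 235*(-857) = -201395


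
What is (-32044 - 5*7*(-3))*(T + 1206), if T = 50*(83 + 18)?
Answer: -199810384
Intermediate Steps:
T = 5050 (T = 50*101 = 5050)
(-32044 - 5*7*(-3))*(T + 1206) = (-32044 - 5*7*(-3))*(5050 + 1206) = (-32044 - 35*(-3))*6256 = (-32044 + 105)*6256 = -31939*6256 = -199810384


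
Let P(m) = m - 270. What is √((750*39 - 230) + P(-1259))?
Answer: √27491 ≈ 165.80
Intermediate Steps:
P(m) = -270 + m
√((750*39 - 230) + P(-1259)) = √((750*39 - 230) + (-270 - 1259)) = √((29250 - 230) - 1529) = √(29020 - 1529) = √27491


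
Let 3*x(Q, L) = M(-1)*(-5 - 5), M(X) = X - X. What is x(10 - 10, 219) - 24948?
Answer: -24948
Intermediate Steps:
M(X) = 0
x(Q, L) = 0 (x(Q, L) = (0*(-5 - 5))/3 = (0*(-10))/3 = (⅓)*0 = 0)
x(10 - 10, 219) - 24948 = 0 - 24948 = -24948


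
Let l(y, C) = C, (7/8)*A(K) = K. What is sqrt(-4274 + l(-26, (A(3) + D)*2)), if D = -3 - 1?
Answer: I*sqrt(209482)/7 ≈ 65.385*I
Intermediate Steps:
D = -4
A(K) = 8*K/7
sqrt(-4274 + l(-26, (A(3) + D)*2)) = sqrt(-4274 + ((8/7)*3 - 4)*2) = sqrt(-4274 + (24/7 - 4)*2) = sqrt(-4274 - 4/7*2) = sqrt(-4274 - 8/7) = sqrt(-29926/7) = I*sqrt(209482)/7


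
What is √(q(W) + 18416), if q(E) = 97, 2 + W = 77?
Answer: 33*√17 ≈ 136.06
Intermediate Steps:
W = 75 (W = -2 + 77 = 75)
√(q(W) + 18416) = √(97 + 18416) = √18513 = 33*√17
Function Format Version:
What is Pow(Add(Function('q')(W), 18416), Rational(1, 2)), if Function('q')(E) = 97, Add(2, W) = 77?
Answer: Mul(33, Pow(17, Rational(1, 2))) ≈ 136.06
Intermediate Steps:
W = 75 (W = Add(-2, 77) = 75)
Pow(Add(Function('q')(W), 18416), Rational(1, 2)) = Pow(Add(97, 18416), Rational(1, 2)) = Pow(18513, Rational(1, 2)) = Mul(33, Pow(17, Rational(1, 2)))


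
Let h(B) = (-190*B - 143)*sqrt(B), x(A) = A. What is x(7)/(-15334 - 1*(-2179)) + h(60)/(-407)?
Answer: -7/13155 + 23086*sqrt(15)/407 ≈ 219.68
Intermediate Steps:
h(B) = sqrt(B)*(-143 - 190*B) (h(B) = (-143 - 190*B)*sqrt(B) = sqrt(B)*(-143 - 190*B))
x(7)/(-15334 - 1*(-2179)) + h(60)/(-407) = 7/(-15334 - 1*(-2179)) + (sqrt(60)*(-143 - 190*60))/(-407) = 7/(-15334 + 2179) + ((2*sqrt(15))*(-143 - 11400))*(-1/407) = 7/(-13155) + ((2*sqrt(15))*(-11543))*(-1/407) = 7*(-1/13155) - 23086*sqrt(15)*(-1/407) = -7/13155 + 23086*sqrt(15)/407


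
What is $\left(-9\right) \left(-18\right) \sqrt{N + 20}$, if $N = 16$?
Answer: $972$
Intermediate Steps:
$\left(-9\right) \left(-18\right) \sqrt{N + 20} = \left(-9\right) \left(-18\right) \sqrt{16 + 20} = 162 \sqrt{36} = 162 \cdot 6 = 972$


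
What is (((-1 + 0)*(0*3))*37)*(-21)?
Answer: 0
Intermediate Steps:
(((-1 + 0)*(0*3))*37)*(-21) = (-1*0*37)*(-21) = (0*37)*(-21) = 0*(-21) = 0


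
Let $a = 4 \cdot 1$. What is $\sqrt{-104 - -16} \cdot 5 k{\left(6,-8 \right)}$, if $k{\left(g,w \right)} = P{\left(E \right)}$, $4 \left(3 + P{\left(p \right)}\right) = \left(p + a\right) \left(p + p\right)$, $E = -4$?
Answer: $- 30 i \sqrt{22} \approx - 140.71 i$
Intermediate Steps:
$a = 4$
$P{\left(p \right)} = -3 + \frac{p \left(4 + p\right)}{2}$ ($P{\left(p \right)} = -3 + \frac{\left(p + 4\right) \left(p + p\right)}{4} = -3 + \frac{\left(4 + p\right) 2 p}{4} = -3 + \frac{2 p \left(4 + p\right)}{4} = -3 + \frac{p \left(4 + p\right)}{2}$)
$k{\left(g,w \right)} = -3$ ($k{\left(g,w \right)} = -3 + \frac{\left(-4\right)^{2}}{2} + 2 \left(-4\right) = -3 + \frac{1}{2} \cdot 16 - 8 = -3 + 8 - 8 = -3$)
$\sqrt{-104 - -16} \cdot 5 k{\left(6,-8 \right)} = \sqrt{-104 - -16} \cdot 5 \left(-3\right) = \sqrt{-104 + \left(-16 + 32\right)} 5 \left(-3\right) = \sqrt{-104 + 16} \cdot 5 \left(-3\right) = \sqrt{-88} \cdot 5 \left(-3\right) = 2 i \sqrt{22} \cdot 5 \left(-3\right) = 10 i \sqrt{22} \left(-3\right) = - 30 i \sqrt{22}$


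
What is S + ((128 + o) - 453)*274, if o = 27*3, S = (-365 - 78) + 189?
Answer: -67110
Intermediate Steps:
S = -254 (S = -443 + 189 = -254)
o = 81
S + ((128 + o) - 453)*274 = -254 + ((128 + 81) - 453)*274 = -254 + (209 - 453)*274 = -254 - 244*274 = -254 - 66856 = -67110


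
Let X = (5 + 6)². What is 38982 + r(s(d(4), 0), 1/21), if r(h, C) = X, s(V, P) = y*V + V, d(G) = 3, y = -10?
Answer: 39103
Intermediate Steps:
s(V, P) = -9*V (s(V, P) = -10*V + V = -9*V)
X = 121 (X = 11² = 121)
r(h, C) = 121
38982 + r(s(d(4), 0), 1/21) = 38982 + 121 = 39103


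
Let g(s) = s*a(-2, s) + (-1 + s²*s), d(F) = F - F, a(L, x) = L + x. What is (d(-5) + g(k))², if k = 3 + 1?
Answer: 5041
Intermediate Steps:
k = 4
d(F) = 0
g(s) = -1 + s³ + s*(-2 + s) (g(s) = s*(-2 + s) + (-1 + s²*s) = s*(-2 + s) + (-1 + s³) = -1 + s³ + s*(-2 + s))
(d(-5) + g(k))² = (0 + (-1 + 4³ + 4*(-2 + 4)))² = (0 + (-1 + 64 + 4*2))² = (0 + (-1 + 64 + 8))² = (0 + 71)² = 71² = 5041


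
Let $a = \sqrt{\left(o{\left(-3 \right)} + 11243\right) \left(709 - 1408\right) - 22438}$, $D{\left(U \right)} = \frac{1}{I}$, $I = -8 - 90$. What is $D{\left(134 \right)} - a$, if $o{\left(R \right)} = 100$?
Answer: $- \frac{1}{98} - i \sqrt{7951195} \approx -0.010204 - 2819.8 i$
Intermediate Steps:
$I = -98$
$D{\left(U \right)} = - \frac{1}{98}$ ($D{\left(U \right)} = \frac{1}{-98} = - \frac{1}{98}$)
$a = i \sqrt{7951195}$ ($a = \sqrt{\left(100 + 11243\right) \left(709 - 1408\right) - 22438} = \sqrt{11343 \left(-699\right) - 22438} = \sqrt{-7928757 - 22438} = \sqrt{-7951195} = i \sqrt{7951195} \approx 2819.8 i$)
$D{\left(134 \right)} - a = - \frac{1}{98} - i \sqrt{7951195}$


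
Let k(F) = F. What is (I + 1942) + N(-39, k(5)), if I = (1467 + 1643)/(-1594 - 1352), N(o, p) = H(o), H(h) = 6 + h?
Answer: 2810402/1473 ≈ 1907.9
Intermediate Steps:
N(o, p) = 6 + o
I = -1555/1473 (I = 3110/(-2946) = 3110*(-1/2946) = -1555/1473 ≈ -1.0557)
(I + 1942) + N(-39, k(5)) = (-1555/1473 + 1942) + (6 - 39) = 2859011/1473 - 33 = 2810402/1473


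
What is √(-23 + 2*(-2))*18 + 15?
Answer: 15 + 54*I*√3 ≈ 15.0 + 93.531*I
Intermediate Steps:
√(-23 + 2*(-2))*18 + 15 = √(-23 - 4)*18 + 15 = √(-27)*18 + 15 = (3*I*√3)*18 + 15 = 54*I*√3 + 15 = 15 + 54*I*√3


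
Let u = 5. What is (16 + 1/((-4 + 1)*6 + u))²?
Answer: 42849/169 ≈ 253.54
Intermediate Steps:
(16 + 1/((-4 + 1)*6 + u))² = (16 + 1/((-4 + 1)*6 + 5))² = (16 + 1/(-3*6 + 5))² = (16 + 1/(-18 + 5))² = (16 + 1/(-13))² = (16 - 1/13)² = (207/13)² = 42849/169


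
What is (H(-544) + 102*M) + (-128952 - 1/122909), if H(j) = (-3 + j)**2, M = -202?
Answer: 18393700576/122909 ≈ 1.4965e+5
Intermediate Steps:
(H(-544) + 102*M) + (-128952 - 1/122909) = ((-3 - 544)**2 + 102*(-202)) + (-128952 - 1/122909) = ((-547)**2 - 20604) + (-128952 - 1*1/122909) = (299209 - 20604) + (-128952 - 1/122909) = 278605 - 15849361369/122909 = 18393700576/122909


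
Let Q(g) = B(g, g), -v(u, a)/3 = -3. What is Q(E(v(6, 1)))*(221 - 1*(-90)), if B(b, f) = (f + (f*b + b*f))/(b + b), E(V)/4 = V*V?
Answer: 201839/2 ≈ 1.0092e+5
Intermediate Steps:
v(u, a) = 9 (v(u, a) = -3*(-3) = 9)
E(V) = 4*V**2 (E(V) = 4*(V*V) = 4*V**2)
B(b, f) = (f + 2*b*f)/(2*b) (B(b, f) = (f + (b*f + b*f))/((2*b)) = (f + 2*b*f)*(1/(2*b)) = (f + 2*b*f)/(2*b))
Q(g) = 1/2 + g (Q(g) = g + g/(2*g) = g + 1/2 = 1/2 + g)
Q(E(v(6, 1)))*(221 - 1*(-90)) = (1/2 + 4*9**2)*(221 - 1*(-90)) = (1/2 + 4*81)*(221 + 90) = (1/2 + 324)*311 = (649/2)*311 = 201839/2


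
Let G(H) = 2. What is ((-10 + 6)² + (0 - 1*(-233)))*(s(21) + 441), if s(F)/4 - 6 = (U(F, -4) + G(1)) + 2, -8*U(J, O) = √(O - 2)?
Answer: 119769 - 249*I*√6/2 ≈ 1.1977e+5 - 304.96*I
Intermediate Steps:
U(J, O) = -√(-2 + O)/8 (U(J, O) = -√(O - 2)/8 = -√(-2 + O)/8)
s(F) = 40 - I*√6/2 (s(F) = 24 + 4*((-√(-2 - 4)/8 + 2) + 2) = 24 + 4*((-I*√6/8 + 2) + 2) = 24 + 4*((2 - I*√6/8) + 2) = 24 + 4*(4 - I*√6/8) = 24 + (16 - I*√6/2) = 40 - I*√6/2)
((-10 + 6)² + (0 - 1*(-233)))*(s(21) + 441) = ((-10 + 6)² + (0 - 1*(-233)))*((40 - I*√6/2) + 441) = ((-4)² + (0 + 233))*(481 - I*√6/2) = (16 + 233)*(481 - I*√6/2) = 249*(481 - I*√6/2) = 119769 - 249*I*√6/2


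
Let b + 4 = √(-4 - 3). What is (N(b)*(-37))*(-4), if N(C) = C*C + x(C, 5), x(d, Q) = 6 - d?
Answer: 2812 - 1332*I*√7 ≈ 2812.0 - 3524.1*I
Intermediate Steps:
b = -4 + I*√7 (b = -4 + √(-4 - 3) = -4 + √(-7) = -4 + I*√7 ≈ -4.0 + 2.6458*I)
N(C) = 6 + C² - C (N(C) = C*C + (6 - C) = C² + (6 - C) = 6 + C² - C)
(N(b)*(-37))*(-4) = ((6 + (-4 + I*√7)² - (-4 + I*√7))*(-37))*(-4) = ((6 + (-4 + I*√7)² + (4 - I*√7))*(-37))*(-4) = ((10 + (-4 + I*√7)² - I*√7)*(-37))*(-4) = (-370 - 37*(-4 + I*√7)² + 37*I*√7)*(-4) = 1480 + 148*(-4 + I*√7)² - 148*I*√7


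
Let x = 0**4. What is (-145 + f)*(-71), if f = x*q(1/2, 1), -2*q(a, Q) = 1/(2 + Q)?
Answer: 10295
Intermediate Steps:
q(a, Q) = -1/(2*(2 + Q))
x = 0
f = 0 (f = 0*(-1/(4 + 2*1)) = 0*(-1/(4 + 2)) = 0*(-1/6) = 0)
(-145 + f)*(-71) = (-145 + 0)*(-71) = -145*(-71) = 10295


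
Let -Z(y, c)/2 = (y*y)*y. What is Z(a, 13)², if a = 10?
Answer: 4000000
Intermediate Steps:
Z(y, c) = -2*y³ (Z(y, c) = -2*y*y*y = -2*y²*y = -2*y³)
Z(a, 13)² = (-2*10³)² = (-2*1000)² = (-2000)² = 4000000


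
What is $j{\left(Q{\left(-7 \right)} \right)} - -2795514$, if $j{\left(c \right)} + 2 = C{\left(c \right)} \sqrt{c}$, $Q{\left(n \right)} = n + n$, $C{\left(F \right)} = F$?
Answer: $2795512 - 14 i \sqrt{14} \approx 2.7955 \cdot 10^{6} - 52.383 i$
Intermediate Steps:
$Q{\left(n \right)} = 2 n$
$j{\left(c \right)} = -2 + c^{\frac{3}{2}}$ ($j{\left(c \right)} = -2 + c \sqrt{c} = -2 + c^{\frac{3}{2}}$)
$j{\left(Q{\left(-7 \right)} \right)} - -2795514 = \left(-2 + \left(2 \left(-7\right)\right)^{\frac{3}{2}}\right) - -2795514 = \left(-2 + \left(-14\right)^{\frac{3}{2}}\right) + 2795514 = \left(-2 - 14 i \sqrt{14}\right) + 2795514 = 2795512 - 14 i \sqrt{14}$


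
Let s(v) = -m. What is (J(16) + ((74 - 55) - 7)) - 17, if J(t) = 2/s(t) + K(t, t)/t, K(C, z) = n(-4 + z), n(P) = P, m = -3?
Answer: -43/12 ≈ -3.5833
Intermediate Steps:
s(v) = 3 (s(v) = -1*(-3) = 3)
K(C, z) = -4 + z
J(t) = 2/3 + (-4 + t)/t
(J(16) + ((74 - 55) - 7)) - 17 = ((5/3 - 4/16) + ((74 - 55) - 7)) - 17 = ((5/3 - 4*1/16) + (19 - 7)) - 17 = ((5/3 - 1/4) + 12) - 17 = (17/12 + 12) - 17 = 161/12 - 17 = -43/12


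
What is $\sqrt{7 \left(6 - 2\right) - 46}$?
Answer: $3 i \sqrt{2} \approx 4.2426 i$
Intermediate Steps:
$\sqrt{7 \left(6 - 2\right) - 46} = \sqrt{7 \cdot 4 - 46} = \sqrt{28 - 46} = \sqrt{-18} = 3 i \sqrt{2}$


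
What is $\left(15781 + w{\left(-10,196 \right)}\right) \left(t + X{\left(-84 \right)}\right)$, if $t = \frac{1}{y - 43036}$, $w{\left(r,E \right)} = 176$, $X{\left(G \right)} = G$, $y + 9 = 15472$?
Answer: $- \frac{12319511427}{9191} \approx -1.3404 \cdot 10^{6}$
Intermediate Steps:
$y = 15463$ ($y = -9 + 15472 = 15463$)
$t = - \frac{1}{27573}$ ($t = \frac{1}{15463 - 43036} = \frac{1}{-27573} = - \frac{1}{27573} \approx -3.6267 \cdot 10^{-5}$)
$\left(15781 + w{\left(-10,196 \right)}\right) \left(t + X{\left(-84 \right)}\right) = \left(15781 + 176\right) \left(- \frac{1}{27573} - 84\right) = 15957 \left(- \frac{2316133}{27573}\right) = - \frac{12319511427}{9191}$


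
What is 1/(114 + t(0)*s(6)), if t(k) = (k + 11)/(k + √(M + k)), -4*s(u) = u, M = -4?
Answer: 608/69675 - 44*I/69675 ≈ 0.0087262 - 0.0006315*I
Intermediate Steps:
s(u) = -u/4
t(k) = (11 + k)/(k + √(-4 + k)) (t(k) = (k + 11)/(k + √(-4 + k)) = (11 + k)/(k + √(-4 + k)))
1/(114 + t(0)*s(6)) = 1/(114 + ((11 + 0)/(0 + √(-4 + 0)))*(-¼*6)) = 1/(114 + (11/(0 + √(-4)))*(-3/2)) = 1/(114 + (11/(0 + 2*I))*(-3/2)) = 1/(114 + (11/(2*I))*(-3/2)) = 1/(114 + (-I/2*11)*(-3/2)) = 1/(114 - 11*I/2*(-3/2)) = 1/(114 + 33*I/4) = 16*(114 - 33*I/4)/209025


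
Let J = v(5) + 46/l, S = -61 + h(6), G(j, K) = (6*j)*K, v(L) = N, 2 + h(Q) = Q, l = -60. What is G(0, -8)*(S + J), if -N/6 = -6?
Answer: 0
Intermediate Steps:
N = 36 (N = -6*(-6) = 36)
h(Q) = -2 + Q
v(L) = 36
G(j, K) = 6*K*j
S = -57 (S = -61 + (-2 + 6) = -61 + 4 = -57)
J = 1057/30 (J = 36 + 46/(-60) = 36 + 46*(-1/60) = 36 - 23/30 = 1057/30 ≈ 35.233)
G(0, -8)*(S + J) = (6*(-8)*0)*(-57 + 1057/30) = 0*(-653/30) = 0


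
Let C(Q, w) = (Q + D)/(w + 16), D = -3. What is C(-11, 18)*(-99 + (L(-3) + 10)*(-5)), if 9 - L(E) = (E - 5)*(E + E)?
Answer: -322/17 ≈ -18.941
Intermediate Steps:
L(E) = 9 - 2*E*(-5 + E) (L(E) = 9 - (E - 5)*(E + E) = 9 - (-5 + E)*2*E = 9 - 2*E*(-5 + E))
C(Q, w) = (-3 + Q)/(16 + w) (C(Q, w) = (Q - 3)/(w + 16) = (-3 + Q)/(16 + w))
C(-11, 18)*(-99 + (L(-3) + 10)*(-5)) = ((-3 - 11)/(16 + 18))*(-99 + ((9 - 2*(-3)² + 10*(-3)) + 10)*(-5)) = (-14/34)*(-99 + ((9 - 2*9 - 30) + 10)*(-5)) = ((1/34)*(-14))*(-99 + ((9 - 18 - 30) + 10)*(-5)) = -7*(-99 + (-39 + 10)*(-5))/17 = -7*(-99 - 29*(-5))/17 = -7*(-99 + 145)/17 = -7/17*46 = -322/17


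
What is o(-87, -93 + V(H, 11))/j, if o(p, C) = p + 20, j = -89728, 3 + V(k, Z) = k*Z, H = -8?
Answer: 67/89728 ≈ 0.00074670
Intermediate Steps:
V(k, Z) = -3 + Z*k (V(k, Z) = -3 + k*Z = -3 + Z*k)
o(p, C) = 20 + p
o(-87, -93 + V(H, 11))/j = (20 - 87)/(-89728) = -67*(-1/89728) = 67/89728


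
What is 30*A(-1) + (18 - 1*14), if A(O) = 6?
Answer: 184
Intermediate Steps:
30*A(-1) + (18 - 1*14) = 30*6 + (18 - 1*14) = 180 + (18 - 14) = 180 + 4 = 184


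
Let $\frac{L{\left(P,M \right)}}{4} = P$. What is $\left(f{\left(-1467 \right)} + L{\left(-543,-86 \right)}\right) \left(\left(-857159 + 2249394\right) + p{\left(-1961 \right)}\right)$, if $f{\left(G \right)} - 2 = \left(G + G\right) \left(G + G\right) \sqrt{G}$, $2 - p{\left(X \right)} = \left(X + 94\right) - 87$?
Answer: $-3025394470 + 36005077379988 i \sqrt{163} \approx -3.0254 \cdot 10^{9} + 4.5968 \cdot 10^{14} i$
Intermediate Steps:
$L{\left(P,M \right)} = 4 P$
$p{\left(X \right)} = -5 - X$ ($p{\left(X \right)} = 2 - \left(\left(X + 94\right) - 87\right) = 2 - \left(\left(94 + X\right) - 87\right) = 2 - \left(7 + X\right) = -5 - X$)
$f{\left(G \right)} = 2 + 4 G^{\frac{5}{2}}$ ($f{\left(G \right)} = 2 + \left(G + G\right) \left(G + G\right) \sqrt{G} = 2 + 2 G 2 G \sqrt{G} = 2 + 4 G^{2} \sqrt{G} = 2 + 4 G^{\frac{5}{2}}$)
$\left(f{\left(-1467 \right)} + L{\left(-543,-86 \right)}\right) \left(\left(-857159 + 2249394\right) + p{\left(-1961 \right)}\right) = \left(\left(2 + 4 \left(-1467\right)^{\frac{5}{2}}\right) + 4 \left(-543\right)\right) \left(\left(-857159 + 2249394\right) - -1956\right) = \left(\left(2 + 4 \cdot 6456267 i \sqrt{163}\right) - 2172\right) \left(1392235 + \left(-5 + 1961\right)\right) = \left(\left(2 + 25825068 i \sqrt{163}\right) - 2172\right) \left(1392235 + 1956\right) = \left(-2170 + 25825068 i \sqrt{163}\right) 1394191 = -3025394470 + 36005077379988 i \sqrt{163}$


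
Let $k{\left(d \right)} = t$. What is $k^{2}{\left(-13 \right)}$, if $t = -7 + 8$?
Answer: $1$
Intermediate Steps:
$t = 1$
$k{\left(d \right)} = 1$
$k^{2}{\left(-13 \right)} = 1^{2} = 1$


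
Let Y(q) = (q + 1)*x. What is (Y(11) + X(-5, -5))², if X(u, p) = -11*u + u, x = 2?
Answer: 5476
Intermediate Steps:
Y(q) = 2 + 2*q (Y(q) = (q + 1)*2 = (1 + q)*2 = 2 + 2*q)
X(u, p) = -10*u
(Y(11) + X(-5, -5))² = ((2 + 2*11) - 10*(-5))² = ((2 + 22) + 50)² = (24 + 50)² = 74² = 5476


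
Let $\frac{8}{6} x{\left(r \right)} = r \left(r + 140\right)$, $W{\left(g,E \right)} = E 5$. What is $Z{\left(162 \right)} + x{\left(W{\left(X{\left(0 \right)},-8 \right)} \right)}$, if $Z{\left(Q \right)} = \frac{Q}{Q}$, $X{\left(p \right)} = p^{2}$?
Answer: $-2999$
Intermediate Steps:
$W{\left(g,E \right)} = 5 E$
$Z{\left(Q \right)} = 1$
$x{\left(r \right)} = \frac{3 r \left(140 + r\right)}{4}$ ($x{\left(r \right)} = \frac{3 r \left(r + 140\right)}{4} = \frac{3 r \left(140 + r\right)}{4}$)
$Z{\left(162 \right)} + x{\left(W{\left(X{\left(0 \right)},-8 \right)} \right)} = 1 + \frac{3 \cdot 5 \left(-8\right) \left(140 + 5 \left(-8\right)\right)}{4} = 1 + \frac{3}{4} \left(-40\right) \left(140 - 40\right) = 1 + \frac{3}{4} \left(-40\right) 100 = 1 - 3000 = -2999$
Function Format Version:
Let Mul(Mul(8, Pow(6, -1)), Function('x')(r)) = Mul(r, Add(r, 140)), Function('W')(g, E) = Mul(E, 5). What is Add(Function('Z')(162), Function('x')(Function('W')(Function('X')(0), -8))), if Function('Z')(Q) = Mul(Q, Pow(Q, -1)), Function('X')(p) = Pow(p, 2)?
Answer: -2999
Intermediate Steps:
Function('W')(g, E) = Mul(5, E)
Function('Z')(Q) = 1
Function('x')(r) = Mul(Rational(3, 4), r, Add(140, r)) (Function('x')(r) = Mul(Rational(3, 4), Mul(r, Add(r, 140))) = Mul(Rational(3, 4), Mul(r, Add(140, r))) = Mul(Rational(3, 4), r, Add(140, r)))
Add(Function('Z')(162), Function('x')(Function('W')(Function('X')(0), -8))) = Add(1, Mul(Rational(3, 4), Mul(5, -8), Add(140, Mul(5, -8)))) = Add(1, Mul(Rational(3, 4), -40, Add(140, -40))) = Add(1, Mul(Rational(3, 4), -40, 100)) = Add(1, -3000) = -2999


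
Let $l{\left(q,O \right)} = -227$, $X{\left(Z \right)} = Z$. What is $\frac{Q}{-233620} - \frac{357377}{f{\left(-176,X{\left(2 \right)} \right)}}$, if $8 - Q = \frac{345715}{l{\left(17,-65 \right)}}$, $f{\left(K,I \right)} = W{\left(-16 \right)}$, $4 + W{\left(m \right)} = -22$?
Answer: $\frac{9476157555087}{689412620} \approx 13745.0$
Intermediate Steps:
$W{\left(m \right)} = -26$ ($W{\left(m \right)} = -4 - 22 = -26$)
$f{\left(K,I \right)} = -26$
$Q = \frac{347531}{227}$ ($Q = 8 - \frac{345715}{-227} = 8 - 345715 \left(- \frac{1}{227}\right) = 8 - - \frac{345715}{227} = 8 + \frac{345715}{227} = \frac{347531}{227} \approx 1531.0$)
$\frac{Q}{-233620} - \frac{357377}{f{\left(-176,X{\left(2 \right)} \right)}} = \frac{347531}{227 \left(-233620\right)} - \frac{357377}{-26} = \frac{347531}{227} \left(- \frac{1}{233620}\right) - - \frac{357377}{26} = - \frac{347531}{53031740} + \frac{357377}{26} = \frac{9476157555087}{689412620}$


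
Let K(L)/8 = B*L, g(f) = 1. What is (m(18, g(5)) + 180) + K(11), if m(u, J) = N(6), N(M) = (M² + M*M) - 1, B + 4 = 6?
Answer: 427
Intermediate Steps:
B = 2 (B = -4 + 6 = 2)
K(L) = 16*L (K(L) = 8*(2*L) = 16*L)
N(M) = -1 + 2*M² (N(M) = (M² + M²) - 1 = 2*M² - 1 = -1 + 2*M²)
m(u, J) = 71 (m(u, J) = -1 + 2*6² = -1 + 2*36 = -1 + 72 = 71)
(m(18, g(5)) + 180) + K(11) = (71 + 180) + 16*11 = 251 + 176 = 427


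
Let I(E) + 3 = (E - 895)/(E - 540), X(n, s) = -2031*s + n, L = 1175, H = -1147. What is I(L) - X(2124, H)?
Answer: -296123812/127 ≈ -2.3317e+6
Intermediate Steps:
X(n, s) = n - 2031*s
I(E) = -3 + (-895 + E)/(-540 + E) (I(E) = -3 + (E - 895)/(E - 540) = -3 + (-895 + E)/(-540 + E))
I(L) - X(2124, H) = (725 - 2*1175)/(-540 + 1175) - (2124 - 2031*(-1147)) = (725 - 2350)/635 - (2124 + 2329557) = (1/635)*(-1625) - 1*2331681 = -325/127 - 2331681 = -296123812/127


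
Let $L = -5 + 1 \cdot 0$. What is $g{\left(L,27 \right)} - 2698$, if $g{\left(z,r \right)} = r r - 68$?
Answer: $-2037$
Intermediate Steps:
$L = -5$ ($L = -5 + 0 = -5$)
$g{\left(z,r \right)} = -68 + r^{2}$ ($g{\left(z,r \right)} = r^{2} - 68 = -68 + r^{2}$)
$g{\left(L,27 \right)} - 2698 = \left(-68 + 27^{2}\right) - 2698 = \left(-68 + 729\right) - 2698 = 661 - 2698 = -2037$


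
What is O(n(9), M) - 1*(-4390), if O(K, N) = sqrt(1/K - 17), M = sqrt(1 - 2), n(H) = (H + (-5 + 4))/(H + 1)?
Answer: 4390 + 3*I*sqrt(7)/2 ≈ 4390.0 + 3.9686*I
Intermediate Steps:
n(H) = (-1 + H)/(1 + H) (n(H) = (H - 1)/(1 + H) = (-1 + H)/(1 + H))
M = I (M = sqrt(-1) = I ≈ 1.0*I)
O(K, N) = sqrt(-17 + 1/K)
O(n(9), M) - 1*(-4390) = sqrt(-17 + 1/((-1 + 9)/(1 + 9))) - 1*(-4390) = sqrt(-17 + 1/(8/10)) + 4390 = sqrt(-17 + 1/((1/10)*8)) + 4390 = sqrt(-17 + 1/(4/5)) + 4390 = sqrt(-17 + 5/4) + 4390 = sqrt(-63/4) + 4390 = 3*I*sqrt(7)/2 + 4390 = 4390 + 3*I*sqrt(7)/2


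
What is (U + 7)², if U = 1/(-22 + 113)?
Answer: 407044/8281 ≈ 49.154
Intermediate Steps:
U = 1/91 ≈ 0.010989
(U + 7)² = (1/91 + 7)² = (638/91)² = 407044/8281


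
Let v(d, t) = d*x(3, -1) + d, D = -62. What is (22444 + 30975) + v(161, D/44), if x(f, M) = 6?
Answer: 54546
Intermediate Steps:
v(d, t) = 7*d (v(d, t) = d*6 + d = 6*d + d = 7*d)
(22444 + 30975) + v(161, D/44) = (22444 + 30975) + 7*161 = 53419 + 1127 = 54546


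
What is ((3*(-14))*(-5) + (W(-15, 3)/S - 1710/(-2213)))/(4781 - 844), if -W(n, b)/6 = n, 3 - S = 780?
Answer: 120741570/2256558479 ≈ 0.053507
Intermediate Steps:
S = -777 (S = 3 - 1*780 = 3 - 780 = -777)
W(n, b) = -6*n
((3*(-14))*(-5) + (W(-15, 3)/S - 1710/(-2213)))/(4781 - 844) = ((3*(-14))*(-5) + (-6*(-15)/(-777) - 1710/(-2213)))/(4781 - 844) = (-42*(-5) + (90*(-1/777) - 1710*(-1/2213)))/3937 = (210 + (-30/259 + 1710/2213))*(1/3937) = (210 + 376500/573167)*(1/3937) = (120741570/573167)*(1/3937) = 120741570/2256558479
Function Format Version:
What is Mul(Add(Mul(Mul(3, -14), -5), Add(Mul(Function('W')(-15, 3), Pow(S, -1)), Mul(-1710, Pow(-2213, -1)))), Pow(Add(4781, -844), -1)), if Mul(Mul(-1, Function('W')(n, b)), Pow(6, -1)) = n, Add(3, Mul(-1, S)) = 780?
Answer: Rational(120741570, 2256558479) ≈ 0.053507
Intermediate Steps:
S = -777 (S = Add(3, Mul(-1, 780)) = Add(3, -780) = -777)
Function('W')(n, b) = Mul(-6, n)
Mul(Add(Mul(Mul(3, -14), -5), Add(Mul(Function('W')(-15, 3), Pow(S, -1)), Mul(-1710, Pow(-2213, -1)))), Pow(Add(4781, -844), -1)) = Mul(Add(Mul(Mul(3, -14), -5), Add(Mul(Mul(-6, -15), Pow(-777, -1)), Mul(-1710, Pow(-2213, -1)))), Pow(Add(4781, -844), -1)) = Mul(Add(Mul(-42, -5), Add(Mul(90, Rational(-1, 777)), Mul(-1710, Rational(-1, 2213)))), Pow(3937, -1)) = Mul(Add(210, Add(Rational(-30, 259), Rational(1710, 2213))), Rational(1, 3937)) = Mul(Add(210, Rational(376500, 573167)), Rational(1, 3937)) = Mul(Rational(120741570, 573167), Rational(1, 3937)) = Rational(120741570, 2256558479)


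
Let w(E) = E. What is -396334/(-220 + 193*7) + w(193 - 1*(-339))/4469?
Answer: -1770614954/5054439 ≈ -350.31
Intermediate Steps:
-396334/(-220 + 193*7) + w(193 - 1*(-339))/4469 = -396334/(-220 + 193*7) + (193 - 1*(-339))/4469 = -396334/(-220 + 1351) + (193 + 339)*(1/4469) = -396334/1131 + 532*(1/4469) = -396334*1/1131 + 532/4469 = -396334/1131 + 532/4469 = -1770614954/5054439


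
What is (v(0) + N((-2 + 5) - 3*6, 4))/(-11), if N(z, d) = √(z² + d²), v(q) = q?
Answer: -√241/11 ≈ -1.4113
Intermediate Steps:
N(z, d) = √(d² + z²)
(v(0) + N((-2 + 5) - 3*6, 4))/(-11) = (0 + √(4² + ((-2 + 5) - 3*6)²))/(-11) = -(0 + √(16 + (3 - 18)²))/11 = -(0 + √(16 + (-15)²))/11 = -(0 + √(16 + 225))/11 = -(0 + √241)/11 = -√241/11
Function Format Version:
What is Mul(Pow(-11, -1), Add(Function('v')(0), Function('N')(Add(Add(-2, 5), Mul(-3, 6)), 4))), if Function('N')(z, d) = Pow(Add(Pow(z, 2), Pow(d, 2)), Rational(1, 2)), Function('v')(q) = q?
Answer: Mul(Rational(-1, 11), Pow(241, Rational(1, 2))) ≈ -1.4113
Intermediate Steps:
Function('N')(z, d) = Pow(Add(Pow(d, 2), Pow(z, 2)), Rational(1, 2))
Mul(Pow(-11, -1), Add(Function('v')(0), Function('N')(Add(Add(-2, 5), Mul(-3, 6)), 4))) = Mul(Pow(-11, -1), Add(0, Pow(Add(Pow(4, 2), Pow(Add(Add(-2, 5), Mul(-3, 6)), 2)), Rational(1, 2)))) = Mul(Rational(-1, 11), Add(0, Pow(Add(16, Pow(Add(3, -18), 2)), Rational(1, 2)))) = Mul(Rational(-1, 11), Add(0, Pow(Add(16, Pow(-15, 2)), Rational(1, 2)))) = Mul(Rational(-1, 11), Add(0, Pow(Add(16, 225), Rational(1, 2)))) = Mul(Rational(-1, 11), Add(0, Pow(241, Rational(1, 2)))) = Mul(Rational(-1, 11), Pow(241, Rational(1, 2)))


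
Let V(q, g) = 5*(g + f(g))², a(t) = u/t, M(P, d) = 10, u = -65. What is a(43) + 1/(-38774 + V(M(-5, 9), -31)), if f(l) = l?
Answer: -1271053/840822 ≈ -1.5117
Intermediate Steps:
a(t) = -65/t
V(q, g) = 20*g² (V(q, g) = 5*(g + g)² = 5*(2*g)² = 5*(4*g²) = 20*g²)
a(43) + 1/(-38774 + V(M(-5, 9), -31)) = -65/43 + 1/(-38774 + 20*(-31)²) = -65*1/43 + 1/(-38774 + 20*961) = -65/43 + 1/(-38774 + 19220) = -65/43 + 1/(-19554) = -65/43 - 1/19554 = -1271053/840822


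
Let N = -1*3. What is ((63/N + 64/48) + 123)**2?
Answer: 96100/9 ≈ 10678.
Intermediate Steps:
N = -3
((63/N + 64/48) + 123)**2 = ((63/(-3) + 64/48) + 123)**2 = ((63*(-1/3) + 64*(1/48)) + 123)**2 = ((-21 + 4/3) + 123)**2 = (-59/3 + 123)**2 = (310/3)**2 = 96100/9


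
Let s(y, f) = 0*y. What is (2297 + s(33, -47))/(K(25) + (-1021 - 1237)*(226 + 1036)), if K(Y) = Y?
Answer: -2297/2849571 ≈ -0.00080609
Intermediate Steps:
s(y, f) = 0
(2297 + s(33, -47))/(K(25) + (-1021 - 1237)*(226 + 1036)) = (2297 + 0)/(25 + (-1021 - 1237)*(226 + 1036)) = 2297/(25 - 2258*1262) = 2297/(25 - 2849596) = 2297/(-2849571) = 2297*(-1/2849571) = -2297/2849571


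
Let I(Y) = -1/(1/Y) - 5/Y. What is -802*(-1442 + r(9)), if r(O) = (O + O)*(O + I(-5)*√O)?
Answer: 766712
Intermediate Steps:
I(Y) = -Y - 5/Y (I(Y) = -1/(1/Y) - 5/Y = -Y - 5/Y)
r(O) = 2*O*(O + 6*√O) (r(O) = (O + O)*(O + (-1*(-5) - 5/(-5))*√O) = (2*O)*(O + (5 - 5*(-⅕))*√O) = (2*O)*(O + (5 + 1)*√O) = (2*O)*(O + 6*√O) = 2*O*(O + 6*√O))
-802*(-1442 + r(9)) = -802*(-1442 + (2*9² + 12*9^(3/2))) = -802*(-1442 + (2*81 + 12*27)) = -802*(-1442 + (162 + 324)) = -802*(-1442 + 486) = -802*(-956) = 766712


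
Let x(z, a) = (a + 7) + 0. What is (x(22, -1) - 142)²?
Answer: 18496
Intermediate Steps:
x(z, a) = 7 + a (x(z, a) = (7 + a) + 0 = 7 + a)
(x(22, -1) - 142)² = ((7 - 1) - 142)² = (6 - 142)² = (-136)² = 18496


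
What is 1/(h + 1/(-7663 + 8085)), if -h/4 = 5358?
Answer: -422/9044303 ≈ -4.6659e-5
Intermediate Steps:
h = -21432 (h = -4*5358 = -21432)
1/(h + 1/(-7663 + 8085)) = 1/(-21432 + 1/(-7663 + 8085)) = 1/(-21432 + 1/422) = 1/(-9044303/422) = -422/9044303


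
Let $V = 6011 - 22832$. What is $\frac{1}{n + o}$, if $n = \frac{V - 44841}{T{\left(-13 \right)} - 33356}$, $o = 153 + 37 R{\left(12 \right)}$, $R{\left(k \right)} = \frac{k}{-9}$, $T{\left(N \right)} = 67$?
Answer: $\frac{99867}{10537865} \approx 0.009477$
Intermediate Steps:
$R{\left(k \right)} = - \frac{k}{9}$ ($R{\left(k \right)} = k \left(- \frac{1}{9}\right) = - \frac{k}{9}$)
$o = \frac{311}{3}$ ($o = 153 + 37 \left(\left(- \frac{1}{9}\right) 12\right) = 153 + 37 \left(- \frac{4}{3}\right) = 153 - \frac{148}{3} = \frac{311}{3} \approx 103.67$)
$V = -16821$ ($V = 6011 - 22832 = -16821$)
$n = \frac{61662}{33289}$ ($n = \frac{-16821 - 44841}{67 - 33356} = - \frac{61662}{-33289} = \left(-61662\right) \left(- \frac{1}{33289}\right) = \frac{61662}{33289} \approx 1.8523$)
$\frac{1}{n + o} = \frac{1}{\frac{61662}{33289} + \frac{311}{3}} = \frac{1}{\frac{10537865}{99867}} = \frac{99867}{10537865}$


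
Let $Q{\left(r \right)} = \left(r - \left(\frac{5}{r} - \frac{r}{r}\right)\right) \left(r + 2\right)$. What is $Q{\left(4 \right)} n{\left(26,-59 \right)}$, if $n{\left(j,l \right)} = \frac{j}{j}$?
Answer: $\frac{45}{2} \approx 22.5$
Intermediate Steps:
$n{\left(j,l \right)} = 1$
$Q{\left(r \right)} = \left(2 + r\right) \left(1 + r - \frac{5}{r}\right)$ ($Q{\left(r \right)} = \left(r + \left(- \frac{5}{r} + 1\right)\right) \left(2 + r\right) = \left(r + \left(1 - \frac{5}{r}\right)\right) \left(2 + r\right) = \left(1 + r - \frac{5}{r}\right) \left(2 + r\right) = \left(2 + r\right) \left(1 + r - \frac{5}{r}\right)$)
$Q{\left(4 \right)} n{\left(26,-59 \right)} = \left(-3 + 4^{2} - \frac{10}{4} + 3 \cdot 4\right) 1 = \left(-3 + 16 - \frac{5}{2} + 12\right) 1 = \frac{45}{2} \cdot 1 = \frac{45}{2}$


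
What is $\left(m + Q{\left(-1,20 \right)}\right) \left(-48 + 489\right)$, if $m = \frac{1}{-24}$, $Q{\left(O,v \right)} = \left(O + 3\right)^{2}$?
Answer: $\frac{13965}{8} \approx 1745.6$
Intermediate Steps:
$Q{\left(O,v \right)} = \left(3 + O\right)^{2}$
$m = - \frac{1}{24} \approx -0.041667$
$\left(m + Q{\left(-1,20 \right)}\right) \left(-48 + 489\right) = \left(- \frac{1}{24} + \left(3 - 1\right)^{2}\right) \left(-48 + 489\right) = \left(- \frac{1}{24} + 2^{2}\right) 441 = \left(- \frac{1}{24} + 4\right) 441 = \frac{95}{24} \cdot 441 = \frac{13965}{8}$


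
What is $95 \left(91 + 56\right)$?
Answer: $13965$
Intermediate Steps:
$95 \left(91 + 56\right) = 95 \cdot 147 = 13965$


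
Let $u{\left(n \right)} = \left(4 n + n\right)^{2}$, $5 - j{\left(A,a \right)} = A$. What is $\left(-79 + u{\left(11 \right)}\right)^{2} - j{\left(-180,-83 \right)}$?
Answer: $8678731$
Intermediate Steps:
$j{\left(A,a \right)} = 5 - A$
$u{\left(n \right)} = 25 n^{2}$ ($u{\left(n \right)} = \left(5 n\right)^{2} = 25 n^{2}$)
$\left(-79 + u{\left(11 \right)}\right)^{2} - j{\left(-180,-83 \right)} = \left(-79 + 25 \cdot 11^{2}\right)^{2} - \left(5 - -180\right) = \left(-79 + 25 \cdot 121\right)^{2} - \left(5 + 180\right) = \left(-79 + 3025\right)^{2} - 185 = 2946^{2} - 185 = 8678916 - 185 = 8678731$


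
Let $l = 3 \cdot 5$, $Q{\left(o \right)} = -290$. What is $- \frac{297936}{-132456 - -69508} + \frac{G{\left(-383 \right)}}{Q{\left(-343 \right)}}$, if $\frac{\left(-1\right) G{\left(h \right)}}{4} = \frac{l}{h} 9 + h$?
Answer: $- \frac{484669636}{873954295} \approx -0.55457$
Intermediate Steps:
$l = 15$
$G{\left(h \right)} = - \frac{540}{h} - 4 h$ ($G{\left(h \right)} = - 4 \left(\frac{15}{h} 9 + h\right) = - 4 \left(\frac{135}{h} + h\right) = - 4 \left(h + \frac{135}{h}\right) = - \frac{540}{h} - 4 h$)
$- \frac{297936}{-132456 - -69508} + \frac{G{\left(-383 \right)}}{Q{\left(-343 \right)}} = - \frac{297936}{-132456 - -69508} + \frac{- \frac{540}{-383} - -1532}{-290} = - \frac{297936}{-132456 + 69508} + \left(\left(-540\right) \left(- \frac{1}{383}\right) + 1532\right) \left(- \frac{1}{290}\right) = - \frac{297936}{-62948} + \left(\frac{540}{383} + 1532\right) \left(- \frac{1}{290}\right) = \left(-297936\right) \left(- \frac{1}{62948}\right) + \frac{587296}{383} \left(- \frac{1}{290}\right) = \frac{74484}{15737} - \frac{293648}{55535} = - \frac{484669636}{873954295}$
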